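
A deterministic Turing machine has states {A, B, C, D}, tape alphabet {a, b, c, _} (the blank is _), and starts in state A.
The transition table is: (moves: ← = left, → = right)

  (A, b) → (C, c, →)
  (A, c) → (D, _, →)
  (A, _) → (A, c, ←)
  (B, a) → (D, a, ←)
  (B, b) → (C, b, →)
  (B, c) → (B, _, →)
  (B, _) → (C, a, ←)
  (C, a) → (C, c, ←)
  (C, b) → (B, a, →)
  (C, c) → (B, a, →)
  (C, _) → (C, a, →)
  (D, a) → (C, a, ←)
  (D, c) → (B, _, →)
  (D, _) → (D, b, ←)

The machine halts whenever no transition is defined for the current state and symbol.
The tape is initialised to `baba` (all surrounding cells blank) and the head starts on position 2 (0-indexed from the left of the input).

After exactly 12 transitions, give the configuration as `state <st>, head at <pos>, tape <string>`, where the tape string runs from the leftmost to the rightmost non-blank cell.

state B, head at 2, tape a_ccc

state=A head=2 tape=ba[b]a_   (A,b)→(C,c,→)
state=C head=3 tape=bac[a]_   (C,a)→(C,c,←)
state=C head=2 tape=ba[c]c_   (C,c)→(B,a,→)
state=B head=3 tape=baa[c]_   (B,c)→(B,_,→)
state=B head=4 tape=baa_[_]   (B,_)→(C,a,←)
state=C head=3 tape=baa[_]a   (C,_)→(C,a,→)
state=C head=4 tape=baaa[a]   (C,a)→(C,c,←)
state=C head=3 tape=baa[a]c   (C,a)→(C,c,←)
state=C head=2 tape=ba[a]cc   (C,a)→(C,c,←)
state=C head=1 tape=b[a]ccc   (C,a)→(C,c,←)
state=C head=0 tape=[b]cccc   (C,b)→(B,a,→)
state=B head=1 tape=a[c]ccc   (B,c)→(B,_,→)
state=B head=2 tape=a_[c]cc
After 12 steps: state B, head at 2, tape a_ccc.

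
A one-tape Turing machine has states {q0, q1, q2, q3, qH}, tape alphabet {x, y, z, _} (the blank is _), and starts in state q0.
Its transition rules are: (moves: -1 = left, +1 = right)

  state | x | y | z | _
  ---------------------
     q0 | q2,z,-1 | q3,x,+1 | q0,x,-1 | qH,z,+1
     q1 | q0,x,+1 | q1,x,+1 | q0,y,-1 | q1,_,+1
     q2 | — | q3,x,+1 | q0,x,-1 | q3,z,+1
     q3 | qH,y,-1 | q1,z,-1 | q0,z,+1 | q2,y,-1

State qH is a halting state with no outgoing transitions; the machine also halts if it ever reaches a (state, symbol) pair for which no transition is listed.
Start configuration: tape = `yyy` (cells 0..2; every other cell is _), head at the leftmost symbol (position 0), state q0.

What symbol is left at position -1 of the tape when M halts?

x

q0 | __[y]yy   read y → write x, move +1, go to q3
q3 | __x[y]y   read y → write z, move -1, go to q1
q1 | __[x]zy   read x → write x, move +1, go to q0
q0 | __x[z]y   read z → write x, move -1, go to q0
q0 | __[x]xy   read x → write z, move -1, go to q2
q2 | _[_]zxy   read _ → write z, move +1, go to q3
q3 | _z[z]xy   read z → write z, move +1, go to q0
q0 | _zz[x]y   read x → write z, move -1, go to q2
q2 | _z[z]zy   read z → write x, move -1, go to q0
q0 | _[z]xzy   read z → write x, move -1, go to q0
q0 | [_]xxzy   read _ → write z, move +1, go to qH
qH | z[x]xzy
Cell -1 holds x when M halts.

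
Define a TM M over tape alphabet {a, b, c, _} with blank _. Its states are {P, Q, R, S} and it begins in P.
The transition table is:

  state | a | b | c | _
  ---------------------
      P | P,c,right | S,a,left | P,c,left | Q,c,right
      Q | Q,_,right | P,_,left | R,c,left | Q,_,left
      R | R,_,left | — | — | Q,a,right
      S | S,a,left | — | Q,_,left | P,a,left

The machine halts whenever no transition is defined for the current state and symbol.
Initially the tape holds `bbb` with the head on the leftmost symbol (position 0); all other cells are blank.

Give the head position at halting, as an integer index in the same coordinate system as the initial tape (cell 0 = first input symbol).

-2

P | __[b]bb   read b → write a, move left, go to S
S | _[_]abb   read _ → write a, move left, go to P
P | [_]aabb   read _ → write c, move right, go to Q
Q | c[a]abb   read a → write _, move right, go to Q
Q | c_[a]bb   read a → write _, move right, go to Q
Q | c__[b]b   read b → write _, move left, go to P
P | c_[_]_b   read _ → write c, move right, go to Q
Q | c_c[_]b   read _ → write _, move left, go to Q
Q | c_[c]_b   read c → write c, move left, go to R
R | c[_]c_b   read _ → write a, move right, go to Q
Q | ca[c]_b   read c → write c, move left, go to R
R | c[a]c_b   read a → write _, move left, go to R
R | [c]_c_b
At halt the head is at cell -2.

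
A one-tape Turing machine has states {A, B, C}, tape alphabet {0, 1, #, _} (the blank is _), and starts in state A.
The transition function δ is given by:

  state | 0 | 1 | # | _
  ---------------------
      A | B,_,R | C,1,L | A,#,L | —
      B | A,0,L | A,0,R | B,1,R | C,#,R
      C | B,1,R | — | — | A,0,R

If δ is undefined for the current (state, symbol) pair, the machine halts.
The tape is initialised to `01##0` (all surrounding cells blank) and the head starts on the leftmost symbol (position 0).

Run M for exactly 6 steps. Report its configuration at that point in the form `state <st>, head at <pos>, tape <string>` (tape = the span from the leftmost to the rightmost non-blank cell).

state B, head at 4, tape 110

state=A head=0 tape=[0]1##0   (A,0)→(B,_,R)
state=B head=1 tape=_[1]##0   (B,1)→(A,0,R)
state=A head=2 tape=_0[#]#0   (A,#)→(A,#,L)
state=A head=1 tape=_[0]##0   (A,0)→(B,_,R)
state=B head=2 tape=__[#]#0   (B,#)→(B,1,R)
state=B head=3 tape=__1[#]0   (B,#)→(B,1,R)
state=B head=4 tape=__11[0]
After 6 steps: state B, head at 4, tape 110.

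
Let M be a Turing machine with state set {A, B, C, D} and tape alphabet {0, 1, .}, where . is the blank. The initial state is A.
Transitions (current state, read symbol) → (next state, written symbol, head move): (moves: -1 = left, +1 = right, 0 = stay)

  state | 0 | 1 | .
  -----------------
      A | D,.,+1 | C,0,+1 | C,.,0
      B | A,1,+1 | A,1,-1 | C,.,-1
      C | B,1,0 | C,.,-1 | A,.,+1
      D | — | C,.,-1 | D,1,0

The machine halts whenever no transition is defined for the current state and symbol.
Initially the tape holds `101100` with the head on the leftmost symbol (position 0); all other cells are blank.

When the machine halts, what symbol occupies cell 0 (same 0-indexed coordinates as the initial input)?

A | [1]01100   read 1 → write 0, move +1, go to C
C | 0[0]1100   read 0 → write 1, move 0, go to B
B | 0[1]1100   read 1 → write 1, move -1, go to A
A | [0]11100   read 0 → write ., move +1, go to D
D | .[1]1100   read 1 → write ., move -1, go to C
C | [.].1100   read . → write ., move +1, go to A
A | .[.]1100   read . → write ., move 0, go to C
C | .[.]1100   read . → write ., move +1, go to A
A | ..[1]100   read 1 → write 0, move +1, go to C
C | ..0[1]00   read 1 → write ., move -1, go to C
C | ..[0].00   read 0 → write 1, move 0, go to B
B | ..[1].00   read 1 → write 1, move -1, go to A
A | .[.]1.00   read . → write ., move 0, go to C
C | .[.]1.00   read . → write ., move +1, go to A
A | ..[1].00   read 1 → write 0, move +1, go to C
C | ..0[.]00   read . → write ., move +1, go to A
A | ..0.[0]0   read 0 → write ., move +1, go to D
D | ..0..[0]
Cell 0 holds . when M halts.

.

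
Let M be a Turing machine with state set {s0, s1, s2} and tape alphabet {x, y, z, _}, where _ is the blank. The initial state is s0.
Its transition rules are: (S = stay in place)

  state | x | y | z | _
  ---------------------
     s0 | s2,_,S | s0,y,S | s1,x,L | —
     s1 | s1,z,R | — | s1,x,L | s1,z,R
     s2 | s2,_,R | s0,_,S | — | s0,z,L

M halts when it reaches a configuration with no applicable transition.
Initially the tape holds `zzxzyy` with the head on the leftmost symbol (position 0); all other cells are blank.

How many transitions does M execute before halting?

state=s0 head=0 tape=___[z]zxzyy   (s0,z)→(s1,x,L)
state=s1 head=-1 tape=__[_]xzxzyy   (s1,_)→(s1,z,R)
state=s1 head=0 tape=__z[x]zxzyy   (s1,x)→(s1,z,R)
state=s1 head=1 tape=__zz[z]xzyy   (s1,z)→(s1,x,L)
state=s1 head=0 tape=__z[z]xxzyy   (s1,z)→(s1,x,L)
state=s1 head=-1 tape=__[z]xxxzyy   (s1,z)→(s1,x,L)
state=s1 head=-2 tape=_[_]xxxxzyy   (s1,_)→(s1,z,R)
state=s1 head=-1 tape=_z[x]xxxzyy   (s1,x)→(s1,z,R)
state=s1 head=0 tape=_zz[x]xxzyy   (s1,x)→(s1,z,R)
state=s1 head=1 tape=_zzz[x]xzyy   (s1,x)→(s1,z,R)
state=s1 head=2 tape=_zzzz[x]zyy   (s1,x)→(s1,z,R)
state=s1 head=3 tape=_zzzzz[z]yy   (s1,z)→(s1,x,L)
state=s1 head=2 tape=_zzzz[z]xyy   (s1,z)→(s1,x,L)
state=s1 head=1 tape=_zzz[z]xxyy   (s1,z)→(s1,x,L)
state=s1 head=0 tape=_zz[z]xxxyy   (s1,z)→(s1,x,L)
state=s1 head=-1 tape=_z[z]xxxxyy   (s1,z)→(s1,x,L)
state=s1 head=-2 tape=_[z]xxxxxyy   (s1,z)→(s1,x,L)
state=s1 head=-3 tape=[_]xxxxxxyy   (s1,_)→(s1,z,R)
state=s1 head=-2 tape=z[x]xxxxxyy   (s1,x)→(s1,z,R)
state=s1 head=-1 tape=zz[x]xxxxyy   (s1,x)→(s1,z,R)
state=s1 head=0 tape=zzz[x]xxxyy   (s1,x)→(s1,z,R)
state=s1 head=1 tape=zzzz[x]xxyy   (s1,x)→(s1,z,R)
state=s1 head=2 tape=zzzzz[x]xyy   (s1,x)→(s1,z,R)
state=s1 head=3 tape=zzzzzz[x]yy   (s1,x)→(s1,z,R)
state=s1 head=4 tape=zzzzzzz[y]y
M halts after 24 transitions.

24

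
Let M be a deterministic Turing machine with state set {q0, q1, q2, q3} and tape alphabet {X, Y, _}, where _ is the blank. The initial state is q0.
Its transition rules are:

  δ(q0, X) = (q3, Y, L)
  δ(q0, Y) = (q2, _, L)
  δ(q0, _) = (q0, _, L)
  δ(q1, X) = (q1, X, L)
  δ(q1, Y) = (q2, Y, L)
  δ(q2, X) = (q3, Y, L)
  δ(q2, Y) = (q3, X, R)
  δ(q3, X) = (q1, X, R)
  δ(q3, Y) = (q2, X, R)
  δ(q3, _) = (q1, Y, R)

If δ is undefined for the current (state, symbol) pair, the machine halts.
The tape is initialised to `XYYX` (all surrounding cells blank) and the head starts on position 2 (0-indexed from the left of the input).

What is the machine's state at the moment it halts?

q2

state=q0 head=2 tape=__XY[Y]X_   (q0,Y)→(q2,_,L)
state=q2 head=1 tape=__X[Y]_X_   (q2,Y)→(q3,X,R)
state=q3 head=2 tape=__XX[_]X_   (q3,_)→(q1,Y,R)
state=q1 head=3 tape=__XXY[X]_   (q1,X)→(q1,X,L)
state=q1 head=2 tape=__XX[Y]X_   (q1,Y)→(q2,Y,L)
state=q2 head=1 tape=__X[X]YX_   (q2,X)→(q3,Y,L)
state=q3 head=0 tape=__[X]YYX_   (q3,X)→(q1,X,R)
state=q1 head=1 tape=__X[Y]YX_   (q1,Y)→(q2,Y,L)
state=q2 head=0 tape=__[X]YYX_   (q2,X)→(q3,Y,L)
state=q3 head=-1 tape=_[_]YYYX_   (q3,_)→(q1,Y,R)
state=q1 head=0 tape=_Y[Y]YYX_   (q1,Y)→(q2,Y,L)
state=q2 head=-1 tape=_[Y]YYYX_   (q2,Y)→(q3,X,R)
state=q3 head=0 tape=_X[Y]YYX_   (q3,Y)→(q2,X,R)
state=q2 head=1 tape=_XX[Y]YX_   (q2,Y)→(q3,X,R)
state=q3 head=2 tape=_XXX[Y]X_   (q3,Y)→(q2,X,R)
state=q2 head=3 tape=_XXXX[X]_   (q2,X)→(q3,Y,L)
state=q3 head=2 tape=_XXX[X]Y_   (q3,X)→(q1,X,R)
state=q1 head=3 tape=_XXXX[Y]_   (q1,Y)→(q2,Y,L)
state=q2 head=2 tape=_XXX[X]Y_   (q2,X)→(q3,Y,L)
state=q3 head=1 tape=_XX[X]YY_   (q3,X)→(q1,X,R)
state=q1 head=2 tape=_XXX[Y]Y_   (q1,Y)→(q2,Y,L)
state=q2 head=1 tape=_XX[X]YY_   (q2,X)→(q3,Y,L)
state=q3 head=0 tape=_X[X]YYY_   (q3,X)→(q1,X,R)
state=q1 head=1 tape=_XX[Y]YY_   (q1,Y)→(q2,Y,L)
state=q2 head=0 tape=_X[X]YYY_   (q2,X)→(q3,Y,L)
state=q3 head=-1 tape=_[X]YYYY_   (q3,X)→(q1,X,R)
state=q1 head=0 tape=_X[Y]YYY_   (q1,Y)→(q2,Y,L)
state=q2 head=-1 tape=_[X]YYYY_   (q2,X)→(q3,Y,L)
state=q3 head=-2 tape=[_]YYYYY_   (q3,_)→(q1,Y,R)
state=q1 head=-1 tape=Y[Y]YYYY_   (q1,Y)→(q2,Y,L)
state=q2 head=-2 tape=[Y]YYYYY_   (q2,Y)→(q3,X,R)
state=q3 head=-1 tape=X[Y]YYYY_   (q3,Y)→(q2,X,R)
state=q2 head=0 tape=XX[Y]YYY_   (q2,Y)→(q3,X,R)
state=q3 head=1 tape=XXX[Y]YY_   (q3,Y)→(q2,X,R)
state=q2 head=2 tape=XXXX[Y]Y_   (q2,Y)→(q3,X,R)
state=q3 head=3 tape=XXXXX[Y]_   (q3,Y)→(q2,X,R)
state=q2 head=4 tape=XXXXXX[_]
No transition is defined for (q2, _); M halts in state q2.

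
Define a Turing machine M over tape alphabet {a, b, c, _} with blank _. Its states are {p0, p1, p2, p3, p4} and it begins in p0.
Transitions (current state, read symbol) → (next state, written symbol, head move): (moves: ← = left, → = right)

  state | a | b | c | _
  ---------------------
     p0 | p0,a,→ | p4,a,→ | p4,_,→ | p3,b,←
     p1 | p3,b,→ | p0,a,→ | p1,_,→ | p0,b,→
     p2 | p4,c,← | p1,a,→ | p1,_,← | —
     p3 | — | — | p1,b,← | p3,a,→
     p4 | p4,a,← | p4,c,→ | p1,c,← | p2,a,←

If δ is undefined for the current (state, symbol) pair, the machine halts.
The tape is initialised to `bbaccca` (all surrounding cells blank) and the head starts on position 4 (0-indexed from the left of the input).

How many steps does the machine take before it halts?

8

p0 | bbac[c]ca   read c → write _, move →, go to p4
p4 | bbac_[c]a   read c → write c, move ←, go to p1
p1 | bbac[_]ca   read _ → write b, move →, go to p0
p0 | bbacb[c]a   read c → write _, move →, go to p4
p4 | bbacb_[a]   read a → write a, move ←, go to p4
p4 | bbacb[_]a   read _ → write a, move ←, go to p2
p2 | bbac[b]aa   read b → write a, move →, go to p1
p1 | bbaca[a]a   read a → write b, move →, go to p3
p3 | bbacab[a]
M halts after 8 transitions.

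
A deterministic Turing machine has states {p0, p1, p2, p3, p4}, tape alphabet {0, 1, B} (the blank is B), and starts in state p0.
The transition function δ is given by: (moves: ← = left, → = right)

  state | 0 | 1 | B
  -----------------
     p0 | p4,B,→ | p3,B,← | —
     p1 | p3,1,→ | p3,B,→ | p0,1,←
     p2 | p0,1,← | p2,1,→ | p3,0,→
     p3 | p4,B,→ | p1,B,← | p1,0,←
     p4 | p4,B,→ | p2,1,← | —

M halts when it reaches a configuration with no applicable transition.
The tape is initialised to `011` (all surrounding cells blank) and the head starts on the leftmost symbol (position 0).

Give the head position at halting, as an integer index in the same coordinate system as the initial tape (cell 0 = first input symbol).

p0 | [0]11B   read 0 → write B, move →, go to p4
p4 | B[1]1B   read 1 → write 1, move ←, go to p2
p2 | [B]11B   read B → write 0, move →, go to p3
p3 | 0[1]1B   read 1 → write B, move ←, go to p1
p1 | [0]B1B   read 0 → write 1, move →, go to p3
p3 | 1[B]1B   read B → write 0, move ←, go to p1
p1 | [1]01B   read 1 → write B, move →, go to p3
p3 | B[0]1B   read 0 → write B, move →, go to p4
p4 | BB[1]B   read 1 → write 1, move ←, go to p2
p2 | B[B]1B   read B → write 0, move →, go to p3
p3 | B0[1]B   read 1 → write B, move ←, go to p1
p1 | B[0]BB   read 0 → write 1, move →, go to p3
p3 | B1[B]B   read B → write 0, move ←, go to p1
p1 | B[1]0B   read 1 → write B, move →, go to p3
p3 | BB[0]B   read 0 → write B, move →, go to p4
p4 | BBB[B]
At halt the head is at cell 3.

3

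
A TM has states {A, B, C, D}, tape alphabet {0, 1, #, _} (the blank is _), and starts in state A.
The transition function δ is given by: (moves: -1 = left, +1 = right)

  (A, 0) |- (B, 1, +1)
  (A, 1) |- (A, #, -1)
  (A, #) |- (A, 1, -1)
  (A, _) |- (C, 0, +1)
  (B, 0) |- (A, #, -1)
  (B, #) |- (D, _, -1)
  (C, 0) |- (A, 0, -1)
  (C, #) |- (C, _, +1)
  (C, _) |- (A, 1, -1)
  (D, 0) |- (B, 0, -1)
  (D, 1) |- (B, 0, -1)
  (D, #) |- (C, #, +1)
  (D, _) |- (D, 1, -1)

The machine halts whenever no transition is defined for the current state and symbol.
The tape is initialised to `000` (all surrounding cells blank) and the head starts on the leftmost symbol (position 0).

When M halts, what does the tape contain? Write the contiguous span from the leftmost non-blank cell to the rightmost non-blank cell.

00_01

A | _[0]00_   read 0 → write 1, move +1, go to B
B | _1[0]0_   read 0 → write #, move -1, go to A
A | _[1]#0_   read 1 → write #, move -1, go to A
A | [_]##0_   read _ → write 0, move +1, go to C
C | 0[#]#0_   read # → write _, move +1, go to C
C | 0_[#]0_   read # → write _, move +1, go to C
C | 0__[0]_   read 0 → write 0, move -1, go to A
A | 0_[_]0_   read _ → write 0, move +1, go to C
C | 0_0[0]_   read 0 → write 0, move -1, go to A
A | 0_[0]0_   read 0 → write 1, move +1, go to B
B | 0_1[0]_   read 0 → write #, move -1, go to A
A | 0_[1]#_   read 1 → write #, move -1, go to A
A | 0[_]##_   read _ → write 0, move +1, go to C
C | 00[#]#_   read # → write _, move +1, go to C
C | 00_[#]_   read # → write _, move +1, go to C
C | 00__[_]   read _ → write 1, move -1, go to A
A | 00_[_]1   read _ → write 0, move +1, go to C
C | 00_0[1]
The non-blank tape span at halt is 00_01.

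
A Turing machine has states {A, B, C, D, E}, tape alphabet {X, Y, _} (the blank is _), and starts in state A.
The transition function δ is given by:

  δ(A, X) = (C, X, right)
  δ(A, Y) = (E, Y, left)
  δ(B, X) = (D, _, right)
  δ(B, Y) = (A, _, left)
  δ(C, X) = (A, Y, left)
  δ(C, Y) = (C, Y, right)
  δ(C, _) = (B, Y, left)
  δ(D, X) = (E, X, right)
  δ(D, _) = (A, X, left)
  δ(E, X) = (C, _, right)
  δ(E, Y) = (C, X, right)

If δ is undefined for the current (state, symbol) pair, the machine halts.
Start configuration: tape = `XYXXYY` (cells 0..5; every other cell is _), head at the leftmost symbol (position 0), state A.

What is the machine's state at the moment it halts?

D

A | [X]YXXYY_   read X → write X, move right, go to C
C | X[Y]XXYY_   read Y → write Y, move right, go to C
C | XY[X]XYY_   read X → write Y, move left, go to A
A | X[Y]YXYY_   read Y → write Y, move left, go to E
E | [X]YYXYY_   read X → write _, move right, go to C
C | _[Y]YXYY_   read Y → write Y, move right, go to C
C | _Y[Y]XYY_   read Y → write Y, move right, go to C
C | _YY[X]YY_   read X → write Y, move left, go to A
A | _Y[Y]YYY_   read Y → write Y, move left, go to E
E | _[Y]YYYY_   read Y → write X, move right, go to C
C | _X[Y]YYY_   read Y → write Y, move right, go to C
C | _XY[Y]YY_   read Y → write Y, move right, go to C
C | _XYY[Y]Y_   read Y → write Y, move right, go to C
C | _XYYY[Y]_   read Y → write Y, move right, go to C
C | _XYYYY[_]   read _ → write Y, move left, go to B
B | _XYYY[Y]Y   read Y → write _, move left, go to A
A | _XYY[Y]_Y   read Y → write Y, move left, go to E
E | _XY[Y]Y_Y   read Y → write X, move right, go to C
C | _XYX[Y]_Y   read Y → write Y, move right, go to C
C | _XYXY[_]Y   read _ → write Y, move left, go to B
B | _XYX[Y]YY   read Y → write _, move left, go to A
A | _XY[X]_YY   read X → write X, move right, go to C
C | _XYX[_]YY   read _ → write Y, move left, go to B
B | _XY[X]YYY   read X → write _, move right, go to D
D | _XY_[Y]YY
No transition is defined for (D, Y); M halts in state D.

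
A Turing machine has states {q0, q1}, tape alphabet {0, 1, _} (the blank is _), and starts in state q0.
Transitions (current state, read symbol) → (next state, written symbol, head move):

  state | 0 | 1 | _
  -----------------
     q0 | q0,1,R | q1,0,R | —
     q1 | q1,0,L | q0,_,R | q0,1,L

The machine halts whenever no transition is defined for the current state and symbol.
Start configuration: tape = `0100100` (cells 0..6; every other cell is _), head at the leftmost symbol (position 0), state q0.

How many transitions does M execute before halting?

15

state=q0 head=0 tape=[0]100100_   (q0,0)→(q0,1,R)
state=q0 head=1 tape=1[1]00100_   (q0,1)→(q1,0,R)
state=q1 head=2 tape=10[0]0100_   (q1,0)→(q1,0,L)
state=q1 head=1 tape=1[0]00100_   (q1,0)→(q1,0,L)
state=q1 head=0 tape=[1]000100_   (q1,1)→(q0,_,R)
state=q0 head=1 tape=_[0]00100_   (q0,0)→(q0,1,R)
state=q0 head=2 tape=_1[0]0100_   (q0,0)→(q0,1,R)
state=q0 head=3 tape=_11[0]100_   (q0,0)→(q0,1,R)
state=q0 head=4 tape=_111[1]00_   (q0,1)→(q1,0,R)
state=q1 head=5 tape=_1110[0]0_   (q1,0)→(q1,0,L)
state=q1 head=4 tape=_111[0]00_   (q1,0)→(q1,0,L)
state=q1 head=3 tape=_11[1]000_   (q1,1)→(q0,_,R)
state=q0 head=4 tape=_11_[0]00_   (q0,0)→(q0,1,R)
state=q0 head=5 tape=_11_1[0]0_   (q0,0)→(q0,1,R)
state=q0 head=6 tape=_11_11[0]_   (q0,0)→(q0,1,R)
state=q0 head=7 tape=_11_111[_]
M halts after 15 transitions.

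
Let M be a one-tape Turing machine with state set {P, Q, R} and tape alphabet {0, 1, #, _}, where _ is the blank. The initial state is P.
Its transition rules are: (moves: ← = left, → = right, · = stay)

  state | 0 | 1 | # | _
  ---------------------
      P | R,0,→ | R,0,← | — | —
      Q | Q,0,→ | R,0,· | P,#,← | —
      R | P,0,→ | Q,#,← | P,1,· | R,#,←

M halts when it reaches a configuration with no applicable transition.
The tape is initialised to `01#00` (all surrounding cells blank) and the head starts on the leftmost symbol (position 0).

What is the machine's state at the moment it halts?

state=P head=0 tape=[0]1#00_   (P,0)→(R,0,→)
state=R head=1 tape=0[1]#00_   (R,1)→(Q,#,←)
state=Q head=0 tape=[0]##00_   (Q,0)→(Q,0,→)
state=Q head=1 tape=0[#]#00_   (Q,#)→(P,#,←)
state=P head=0 tape=[0]##00_   (P,0)→(R,0,→)
state=R head=1 tape=0[#]#00_   (R,#)→(P,1,·)
state=P head=1 tape=0[1]#00_   (P,1)→(R,0,←)
state=R head=0 tape=[0]0#00_   (R,0)→(P,0,→)
state=P head=1 tape=0[0]#00_   (P,0)→(R,0,→)
state=R head=2 tape=00[#]00_   (R,#)→(P,1,·)
state=P head=2 tape=00[1]00_   (P,1)→(R,0,←)
state=R head=1 tape=0[0]000_   (R,0)→(P,0,→)
state=P head=2 tape=00[0]00_   (P,0)→(R,0,→)
state=R head=3 tape=000[0]0_   (R,0)→(P,0,→)
state=P head=4 tape=0000[0]_   (P,0)→(R,0,→)
state=R head=5 tape=00000[_]   (R,_)→(R,#,←)
state=R head=4 tape=0000[0]#   (R,0)→(P,0,→)
state=P head=5 tape=00000[#]
No transition is defined for (P, #); M halts in state P.

P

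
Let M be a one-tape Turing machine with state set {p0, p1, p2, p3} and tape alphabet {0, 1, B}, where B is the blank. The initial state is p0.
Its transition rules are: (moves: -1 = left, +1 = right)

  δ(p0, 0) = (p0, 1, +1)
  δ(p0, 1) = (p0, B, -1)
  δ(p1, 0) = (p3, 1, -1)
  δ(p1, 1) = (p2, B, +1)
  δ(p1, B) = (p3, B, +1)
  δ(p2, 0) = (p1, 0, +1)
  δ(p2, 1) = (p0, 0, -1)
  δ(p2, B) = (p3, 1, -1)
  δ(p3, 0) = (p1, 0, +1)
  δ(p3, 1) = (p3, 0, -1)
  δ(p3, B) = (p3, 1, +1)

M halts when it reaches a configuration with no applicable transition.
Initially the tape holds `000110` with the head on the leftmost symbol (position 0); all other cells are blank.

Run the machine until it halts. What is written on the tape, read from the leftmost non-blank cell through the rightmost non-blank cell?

state=p0 head=0 tape=B[0]00110   (p0,0)→(p0,1,+1)
state=p0 head=1 tape=B1[0]0110   (p0,0)→(p0,1,+1)
state=p0 head=2 tape=B11[0]110   (p0,0)→(p0,1,+1)
state=p0 head=3 tape=B111[1]10   (p0,1)→(p0,B,-1)
state=p0 head=2 tape=B11[1]B10   (p0,1)→(p0,B,-1)
state=p0 head=1 tape=B1[1]BB10   (p0,1)→(p0,B,-1)
state=p0 head=0 tape=B[1]BBB10   (p0,1)→(p0,B,-1)
state=p0 head=-1 tape=[B]BBBB10
The non-blank tape span at halt is 10.

10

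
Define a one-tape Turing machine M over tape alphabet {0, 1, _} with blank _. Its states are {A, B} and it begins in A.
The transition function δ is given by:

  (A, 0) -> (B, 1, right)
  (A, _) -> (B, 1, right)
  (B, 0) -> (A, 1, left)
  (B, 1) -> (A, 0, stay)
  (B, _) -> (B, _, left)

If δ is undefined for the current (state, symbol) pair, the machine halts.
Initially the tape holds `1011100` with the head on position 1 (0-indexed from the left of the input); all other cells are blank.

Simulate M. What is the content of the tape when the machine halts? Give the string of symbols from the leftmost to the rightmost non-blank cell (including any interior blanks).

state=A head=1 tape=1[0]11100   (A,0)→(B,1,right)
state=B head=2 tape=11[1]1100   (B,1)→(A,0,stay)
state=A head=2 tape=11[0]1100   (A,0)→(B,1,right)
state=B head=3 tape=111[1]100   (B,1)→(A,0,stay)
state=A head=3 tape=111[0]100   (A,0)→(B,1,right)
state=B head=4 tape=1111[1]00   (B,1)→(A,0,stay)
state=A head=4 tape=1111[0]00   (A,0)→(B,1,right)
state=B head=5 tape=11111[0]0   (B,0)→(A,1,left)
state=A head=4 tape=1111[1]10
The non-blank tape span at halt is 1111110.

1111110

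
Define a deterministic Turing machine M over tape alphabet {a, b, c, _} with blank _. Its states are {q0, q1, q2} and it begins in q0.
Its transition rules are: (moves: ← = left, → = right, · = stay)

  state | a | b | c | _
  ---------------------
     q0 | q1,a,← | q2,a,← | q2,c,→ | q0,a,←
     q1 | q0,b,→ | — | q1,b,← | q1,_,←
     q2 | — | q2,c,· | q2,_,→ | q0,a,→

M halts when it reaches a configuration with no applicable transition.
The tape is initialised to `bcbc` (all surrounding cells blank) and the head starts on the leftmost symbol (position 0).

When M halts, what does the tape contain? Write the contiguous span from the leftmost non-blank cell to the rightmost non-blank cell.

state=q0 head=0 tape=_[b]cbc   (q0,b)→(q2,a,←)
state=q2 head=-1 tape=[_]acbc   (q2,_)→(q0,a,→)
state=q0 head=0 tape=a[a]cbc   (q0,a)→(q1,a,←)
state=q1 head=-1 tape=[a]acbc   (q1,a)→(q0,b,→)
state=q0 head=0 tape=b[a]cbc   (q0,a)→(q1,a,←)
state=q1 head=-1 tape=[b]acbc
The non-blank tape span at halt is bacbc.

bacbc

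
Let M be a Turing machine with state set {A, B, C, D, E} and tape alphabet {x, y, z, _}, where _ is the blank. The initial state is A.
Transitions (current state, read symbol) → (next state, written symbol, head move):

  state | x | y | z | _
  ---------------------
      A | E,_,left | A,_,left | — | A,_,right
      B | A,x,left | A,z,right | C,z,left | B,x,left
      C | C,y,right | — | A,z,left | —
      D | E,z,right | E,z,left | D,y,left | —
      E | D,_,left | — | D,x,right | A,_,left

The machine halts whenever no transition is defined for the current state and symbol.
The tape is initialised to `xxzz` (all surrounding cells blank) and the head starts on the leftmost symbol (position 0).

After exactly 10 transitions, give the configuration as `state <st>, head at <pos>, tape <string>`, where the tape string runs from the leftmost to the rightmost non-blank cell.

A | __[x]xzz   read x → write _, move left, go to E
E | _[_]_xzz   read _ → write _, move left, go to A
A | [_]__xzz   read _ → write _, move right, go to A
A | _[_]_xzz   read _ → write _, move right, go to A
A | __[_]xzz   read _ → write _, move right, go to A
A | ___[x]zz   read x → write _, move left, go to E
E | __[_]_zz   read _ → write _, move left, go to A
A | _[_]__zz   read _ → write _, move right, go to A
A | __[_]_zz   read _ → write _, move right, go to A
A | ___[_]zz   read _ → write _, move right, go to A
A | ____[z]z
After 10 steps: state A, head at 2, tape zz.

state A, head at 2, tape zz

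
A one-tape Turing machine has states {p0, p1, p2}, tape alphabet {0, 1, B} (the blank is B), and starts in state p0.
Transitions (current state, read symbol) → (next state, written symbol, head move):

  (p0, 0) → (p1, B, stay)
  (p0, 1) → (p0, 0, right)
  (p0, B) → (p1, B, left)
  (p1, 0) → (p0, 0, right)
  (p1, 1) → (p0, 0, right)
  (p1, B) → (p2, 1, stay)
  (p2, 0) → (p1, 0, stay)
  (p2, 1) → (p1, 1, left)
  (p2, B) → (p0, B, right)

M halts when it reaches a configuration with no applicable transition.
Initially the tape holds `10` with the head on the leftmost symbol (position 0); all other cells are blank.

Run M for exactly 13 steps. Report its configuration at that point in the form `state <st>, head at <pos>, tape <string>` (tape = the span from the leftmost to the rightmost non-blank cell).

state=p0 head=0 tape=[1]0B   (p0,1)→(p0,0,right)
state=p0 head=1 tape=0[0]B   (p0,0)→(p1,B,stay)
state=p1 head=1 tape=0[B]B   (p1,B)→(p2,1,stay)
state=p2 head=1 tape=0[1]B   (p2,1)→(p1,1,left)
state=p1 head=0 tape=[0]1B   (p1,0)→(p0,0,right)
state=p0 head=1 tape=0[1]B   (p0,1)→(p0,0,right)
state=p0 head=2 tape=00[B]   (p0,B)→(p1,B,left)
state=p1 head=1 tape=0[0]B   (p1,0)→(p0,0,right)
state=p0 head=2 tape=00[B]   (p0,B)→(p1,B,left)
state=p1 head=1 tape=0[0]B   (p1,0)→(p0,0,right)
state=p0 head=2 tape=00[B]   (p0,B)→(p1,B,left)
state=p1 head=1 tape=0[0]B   (p1,0)→(p0,0,right)
state=p0 head=2 tape=00[B]   (p0,B)→(p1,B,left)
state=p1 head=1 tape=0[0]B
After 13 steps: state p1, head at 1, tape 00.

state p1, head at 1, tape 00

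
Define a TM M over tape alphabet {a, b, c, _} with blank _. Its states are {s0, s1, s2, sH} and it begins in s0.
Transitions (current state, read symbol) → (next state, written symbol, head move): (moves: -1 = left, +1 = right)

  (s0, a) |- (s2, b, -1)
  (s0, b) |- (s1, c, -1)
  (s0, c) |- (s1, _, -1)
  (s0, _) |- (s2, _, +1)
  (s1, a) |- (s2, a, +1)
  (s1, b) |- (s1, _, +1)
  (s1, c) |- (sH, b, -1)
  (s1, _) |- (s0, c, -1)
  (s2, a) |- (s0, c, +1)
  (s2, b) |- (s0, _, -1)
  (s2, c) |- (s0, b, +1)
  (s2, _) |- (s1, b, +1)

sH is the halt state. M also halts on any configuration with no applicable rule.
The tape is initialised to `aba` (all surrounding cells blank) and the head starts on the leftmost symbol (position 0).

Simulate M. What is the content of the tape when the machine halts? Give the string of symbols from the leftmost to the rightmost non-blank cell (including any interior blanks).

b_b_bcccc

state=s0 head=0 tape=_[a]ba_____   (s0,a)→(s2,b,-1)
state=s2 head=-1 tape=[_]bba_____   (s2,_)→(s1,b,+1)
state=s1 head=0 tape=b[b]ba_____   (s1,b)→(s1,_,+1)
state=s1 head=1 tape=b_[b]a_____   (s1,b)→(s1,_,+1)
state=s1 head=2 tape=b__[a]_____   (s1,a)→(s2,a,+1)
state=s2 head=3 tape=b__a[_]____   (s2,_)→(s1,b,+1)
state=s1 head=4 tape=b__ab[_]___   (s1,_)→(s0,c,-1)
state=s0 head=3 tape=b__a[b]c___   (s0,b)→(s1,c,-1)
state=s1 head=2 tape=b__[a]cc___   (s1,a)→(s2,a,+1)
state=s2 head=3 tape=b__a[c]c___   (s2,c)→(s0,b,+1)
state=s0 head=4 tape=b__ab[c]___   (s0,c)→(s1,_,-1)
state=s1 head=3 tape=b__a[b]____   (s1,b)→(s1,_,+1)
state=s1 head=4 tape=b__a_[_]___   (s1,_)→(s0,c,-1)
state=s0 head=3 tape=b__a[_]c___   (s0,_)→(s2,_,+1)
state=s2 head=4 tape=b__a_[c]___   (s2,c)→(s0,b,+1)
state=s0 head=5 tape=b__a_b[_]__   (s0,_)→(s2,_,+1)
state=s2 head=6 tape=b__a_b_[_]_   (s2,_)→(s1,b,+1)
state=s1 head=7 tape=b__a_b_b[_]   (s1,_)→(s0,c,-1)
state=s0 head=6 tape=b__a_b_[b]c   (s0,b)→(s1,c,-1)
state=s1 head=5 tape=b__a_b[_]cc   (s1,_)→(s0,c,-1)
state=s0 head=4 tape=b__a_[b]ccc   (s0,b)→(s1,c,-1)
state=s1 head=3 tape=b__a[_]cccc   (s1,_)→(s0,c,-1)
state=s0 head=2 tape=b__[a]ccccc   (s0,a)→(s2,b,-1)
state=s2 head=1 tape=b_[_]bccccc   (s2,_)→(s1,b,+1)
state=s1 head=2 tape=b_b[b]ccccc   (s1,b)→(s1,_,+1)
state=s1 head=3 tape=b_b_[c]cccc   (s1,c)→(sH,b,-1)
state=sH head=2 tape=b_b[_]bcccc
The non-blank tape span at halt is b_b_bcccc.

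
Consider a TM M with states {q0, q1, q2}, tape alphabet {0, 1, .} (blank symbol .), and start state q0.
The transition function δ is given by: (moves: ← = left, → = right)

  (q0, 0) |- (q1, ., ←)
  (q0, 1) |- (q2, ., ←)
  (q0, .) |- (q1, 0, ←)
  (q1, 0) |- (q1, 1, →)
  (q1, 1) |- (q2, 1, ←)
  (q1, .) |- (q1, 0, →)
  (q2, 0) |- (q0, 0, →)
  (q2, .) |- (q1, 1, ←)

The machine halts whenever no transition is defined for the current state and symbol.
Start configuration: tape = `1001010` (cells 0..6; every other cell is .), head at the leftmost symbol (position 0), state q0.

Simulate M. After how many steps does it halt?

state=q0 head=0 tape=..[1]001010   (q0,1)→(q2,.,←)
state=q2 head=-1 tape=.[.].001010   (q2,.)→(q1,1,←)
state=q1 head=-2 tape=[.]1.001010   (q1,.)→(q1,0,→)
state=q1 head=-1 tape=0[1].001010   (q1,1)→(q2,1,←)
state=q2 head=-2 tape=[0]1.001010   (q2,0)→(q0,0,→)
state=q0 head=-1 tape=0[1].001010   (q0,1)→(q2,.,←)
state=q2 head=-2 tape=[0]..001010   (q2,0)→(q0,0,→)
state=q0 head=-1 tape=0[.].001010   (q0,.)→(q1,0,←)
state=q1 head=-2 tape=[0]0.001010   (q1,0)→(q1,1,→)
state=q1 head=-1 tape=1[0].001010   (q1,0)→(q1,1,→)
state=q1 head=0 tape=11[.]001010   (q1,.)→(q1,0,→)
state=q1 head=1 tape=110[0]01010   (q1,0)→(q1,1,→)
state=q1 head=2 tape=1101[0]1010   (q1,0)→(q1,1,→)
state=q1 head=3 tape=11011[1]010   (q1,1)→(q2,1,←)
state=q2 head=2 tape=1101[1]1010
M halts after 14 transitions.

14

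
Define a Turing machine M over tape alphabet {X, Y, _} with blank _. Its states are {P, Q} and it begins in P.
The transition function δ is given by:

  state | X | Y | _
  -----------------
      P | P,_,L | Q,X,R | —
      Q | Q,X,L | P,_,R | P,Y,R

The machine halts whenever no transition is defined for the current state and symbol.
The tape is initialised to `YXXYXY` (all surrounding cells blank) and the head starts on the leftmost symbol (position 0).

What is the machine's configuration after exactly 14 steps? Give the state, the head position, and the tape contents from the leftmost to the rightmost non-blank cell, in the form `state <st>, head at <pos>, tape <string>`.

state Q, head at 4, tape XXXYXXY

P | _[Y]XXYXY   read Y → write X, move R, go to Q
Q | _X[X]XYXY   read X → write X, move L, go to Q
Q | _[X]XXYXY   read X → write X, move L, go to Q
Q | [_]XXXYXY   read _ → write Y, move R, go to P
P | Y[X]XXYXY   read X → write _, move L, go to P
P | [Y]_XXYXY   read Y → write X, move R, go to Q
Q | X[_]XXYXY   read _ → write Y, move R, go to P
P | XY[X]XYXY   read X → write _, move L, go to P
P | X[Y]_XYXY   read Y → write X, move R, go to Q
Q | XX[_]XYXY   read _ → write Y, move R, go to P
P | XXY[X]YXY   read X → write _, move L, go to P
P | XX[Y]_YXY   read Y → write X, move R, go to Q
Q | XXX[_]YXY   read _ → write Y, move R, go to P
P | XXXY[Y]XY   read Y → write X, move R, go to Q
Q | XXXYX[X]Y
After 14 steps: state Q, head at 4, tape XXXYXXY.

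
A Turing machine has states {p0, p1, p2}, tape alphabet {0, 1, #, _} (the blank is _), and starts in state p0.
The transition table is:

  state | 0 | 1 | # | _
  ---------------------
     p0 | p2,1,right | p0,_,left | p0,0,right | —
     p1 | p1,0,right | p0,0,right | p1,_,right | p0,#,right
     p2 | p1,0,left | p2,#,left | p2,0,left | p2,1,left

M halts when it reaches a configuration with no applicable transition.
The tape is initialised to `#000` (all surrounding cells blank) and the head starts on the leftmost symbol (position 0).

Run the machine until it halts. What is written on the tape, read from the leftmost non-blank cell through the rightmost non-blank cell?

p0 | [#]000__   read # → write 0, move right, go to p0
p0 | 0[0]00__   read 0 → write 1, move right, go to p2
p2 | 01[0]0__   read 0 → write 0, move left, go to p1
p1 | 0[1]00__   read 1 → write 0, move right, go to p0
p0 | 00[0]0__   read 0 → write 1, move right, go to p2
p2 | 001[0]__   read 0 → write 0, move left, go to p1
p1 | 00[1]0__   read 1 → write 0, move right, go to p0
p0 | 000[0]__   read 0 → write 1, move right, go to p2
p2 | 0001[_]_   read _ → write 1, move left, go to p2
p2 | 000[1]1_   read 1 → write #, move left, go to p2
p2 | 00[0]#1_   read 0 → write 0, move left, go to p1
p1 | 0[0]0#1_   read 0 → write 0, move right, go to p1
p1 | 00[0]#1_   read 0 → write 0, move right, go to p1
p1 | 000[#]1_   read # → write _, move right, go to p1
p1 | 000_[1]_   read 1 → write 0, move right, go to p0
p0 | 000_0[_]
The non-blank tape span at halt is 000_0.

000_0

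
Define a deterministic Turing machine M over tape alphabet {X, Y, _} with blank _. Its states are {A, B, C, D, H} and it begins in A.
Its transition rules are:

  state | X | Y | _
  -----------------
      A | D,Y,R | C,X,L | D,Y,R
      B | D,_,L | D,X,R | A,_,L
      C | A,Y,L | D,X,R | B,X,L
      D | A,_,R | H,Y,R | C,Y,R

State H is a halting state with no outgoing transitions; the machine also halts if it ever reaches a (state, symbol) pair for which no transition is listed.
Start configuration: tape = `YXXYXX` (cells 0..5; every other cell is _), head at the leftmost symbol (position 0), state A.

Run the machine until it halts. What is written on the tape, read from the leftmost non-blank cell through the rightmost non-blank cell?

X_Y_Y_YYXX

A | ____[Y]XXYXX   read Y → write X, move L, go to C
C | ___[_]XXXYXX   read _ → write X, move L, go to B
B | __[_]XXXXYXX   read _ → write _, move L, go to A
A | _[_]_XXXXYXX   read _ → write Y, move R, go to D
D | _Y[_]XXXXYXX   read _ → write Y, move R, go to C
C | _YY[X]XXXYXX   read X → write Y, move L, go to A
A | _Y[Y]YXXXYXX   read Y → write X, move L, go to C
C | _[Y]XYXXXYXX   read Y → write X, move R, go to D
D | _X[X]YXXXYXX   read X → write _, move R, go to A
A | _X_[Y]XXXYXX   read Y → write X, move L, go to C
C | _X[_]XXXXYXX   read _ → write X, move L, go to B
B | _[X]XXXXXYXX   read X → write _, move L, go to D
D | [_]_XXXXXYXX   read _ → write Y, move R, go to C
C | Y[_]XXXXXYXX   read _ → write X, move L, go to B
B | [Y]XXXXXXYXX   read Y → write X, move R, go to D
D | X[X]XXXXXYXX   read X → write _, move R, go to A
A | X_[X]XXXXYXX   read X → write Y, move R, go to D
D | X_Y[X]XXXYXX   read X → write _, move R, go to A
A | X_Y_[X]XXYXX   read X → write Y, move R, go to D
D | X_Y_Y[X]XYXX   read X → write _, move R, go to A
A | X_Y_Y_[X]YXX   read X → write Y, move R, go to D
D | X_Y_Y_Y[Y]XX   read Y → write Y, move R, go to H
H | X_Y_Y_YY[X]X
The non-blank tape span at halt is X_Y_Y_YYXX.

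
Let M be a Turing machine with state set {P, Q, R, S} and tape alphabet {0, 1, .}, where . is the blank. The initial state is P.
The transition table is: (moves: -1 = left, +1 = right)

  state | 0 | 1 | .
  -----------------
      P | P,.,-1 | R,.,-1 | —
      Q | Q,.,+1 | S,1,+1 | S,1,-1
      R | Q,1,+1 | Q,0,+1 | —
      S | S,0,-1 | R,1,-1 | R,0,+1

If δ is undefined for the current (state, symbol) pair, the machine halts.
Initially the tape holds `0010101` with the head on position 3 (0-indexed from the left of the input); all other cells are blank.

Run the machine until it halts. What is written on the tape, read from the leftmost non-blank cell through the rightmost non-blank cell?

10100.10

P | 001[0]101..   read 0 → write ., move -1, go to P
P | 00[1].101..   read 1 → write ., move -1, go to R
R | 0[0]..101..   read 0 → write 1, move +1, go to Q
Q | 01[.].101..   read . → write 1, move -1, go to S
S | 0[1]1.101..   read 1 → write 1, move -1, go to R
R | [0]11.101..   read 0 → write 1, move +1, go to Q
Q | 1[1]1.101..   read 1 → write 1, move +1, go to S
S | 11[1].101..   read 1 → write 1, move -1, go to R
R | 1[1]1.101..   read 1 → write 0, move +1, go to Q
Q | 10[1].101..   read 1 → write 1, move +1, go to S
S | 101[.]101..   read . → write 0, move +1, go to R
R | 1010[1]01..   read 1 → write 0, move +1, go to Q
Q | 10100[0]1..   read 0 → write ., move +1, go to Q
Q | 10100.[1]..   read 1 → write 1, move +1, go to S
S | 10100.1[.].   read . → write 0, move +1, go to R
R | 10100.10[.]
The non-blank tape span at halt is 10100.10.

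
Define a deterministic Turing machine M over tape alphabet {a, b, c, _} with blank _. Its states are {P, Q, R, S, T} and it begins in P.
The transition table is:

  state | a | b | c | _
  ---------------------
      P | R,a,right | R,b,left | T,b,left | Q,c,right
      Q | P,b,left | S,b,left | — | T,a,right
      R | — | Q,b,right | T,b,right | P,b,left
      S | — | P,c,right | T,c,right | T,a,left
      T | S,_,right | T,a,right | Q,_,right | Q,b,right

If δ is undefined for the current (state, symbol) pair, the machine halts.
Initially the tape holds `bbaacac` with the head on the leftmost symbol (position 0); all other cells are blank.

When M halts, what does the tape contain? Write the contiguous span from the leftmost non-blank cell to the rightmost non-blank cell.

state=P head=0 tape=__[b]baacac   (P,b)→(R,b,left)
state=R head=-1 tape=_[_]bbaacac   (R,_)→(P,b,left)
state=P head=-2 tape=[_]bbbaacac   (P,_)→(Q,c,right)
state=Q head=-1 tape=c[b]bbaacac   (Q,b)→(S,b,left)
state=S head=-2 tape=[c]bbbaacac   (S,c)→(T,c,right)
state=T head=-1 tape=c[b]bbaacac   (T,b)→(T,a,right)
state=T head=0 tape=ca[b]baacac   (T,b)→(T,a,right)
state=T head=1 tape=caa[b]aacac   (T,b)→(T,a,right)
state=T head=2 tape=caaa[a]acac   (T,a)→(S,_,right)
state=S head=3 tape=caaa_[a]cac
The non-blank tape span at halt is caaa_acac.

caaa_acac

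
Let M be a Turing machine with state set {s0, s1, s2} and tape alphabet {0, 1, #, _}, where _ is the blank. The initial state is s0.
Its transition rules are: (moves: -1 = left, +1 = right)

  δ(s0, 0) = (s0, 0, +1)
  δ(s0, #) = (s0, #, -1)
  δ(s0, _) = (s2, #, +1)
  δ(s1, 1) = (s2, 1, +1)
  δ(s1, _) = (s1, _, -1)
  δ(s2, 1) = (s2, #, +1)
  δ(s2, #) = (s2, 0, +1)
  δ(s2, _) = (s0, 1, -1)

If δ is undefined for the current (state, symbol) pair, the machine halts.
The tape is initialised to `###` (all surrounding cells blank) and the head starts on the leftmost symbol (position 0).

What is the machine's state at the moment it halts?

s0

state=s0 head=0 tape=_[#]##_   (s0,#)→(s0,#,-1)
state=s0 head=-1 tape=[_]###_   (s0,_)→(s2,#,+1)
state=s2 head=0 tape=#[#]##_   (s2,#)→(s2,0,+1)
state=s2 head=1 tape=#0[#]#_   (s2,#)→(s2,0,+1)
state=s2 head=2 tape=#00[#]_   (s2,#)→(s2,0,+1)
state=s2 head=3 tape=#000[_]   (s2,_)→(s0,1,-1)
state=s0 head=2 tape=#00[0]1   (s0,0)→(s0,0,+1)
state=s0 head=3 tape=#000[1]
No transition is defined for (s0, 1); M halts in state s0.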